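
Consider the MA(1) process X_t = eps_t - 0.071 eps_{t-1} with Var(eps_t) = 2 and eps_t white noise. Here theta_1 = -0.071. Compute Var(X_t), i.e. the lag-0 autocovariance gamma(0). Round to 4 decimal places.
\gamma(0) = 2.0101

For an MA(q) process X_t = eps_t + sum_i theta_i eps_{t-i} with
Var(eps_t) = sigma^2, the variance is
  gamma(0) = sigma^2 * (1 + sum_i theta_i^2).
  sum_i theta_i^2 = (-0.071)^2 = 0.005041.
  gamma(0) = 2 * (1 + 0.005041) = 2 * 1.005041 = 2.010082, which rounds to 2.0101.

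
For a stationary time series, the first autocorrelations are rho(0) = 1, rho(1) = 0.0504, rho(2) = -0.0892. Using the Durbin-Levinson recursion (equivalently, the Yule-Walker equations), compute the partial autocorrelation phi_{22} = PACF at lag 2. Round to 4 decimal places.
\phi_{22} = -0.0920

The PACF at lag k is phi_{kk}, the last component of the solution
to the Yule-Walker system G_k phi = r_k where
  (G_k)_{ij} = rho(|i - j|), (r_k)_i = rho(i), i,j = 1..k.
Equivalently, Durbin-Levinson gives phi_{kk} iteratively:
  phi_{11} = rho(1)
  phi_{kk} = [rho(k) - sum_{j=1..k-1} phi_{k-1,j} rho(k-j)]
            / [1 - sum_{j=1..k-1} phi_{k-1,j} rho(j)],
  phi_{k,j} = phi_{k-1,j} - phi_{kk} phi_{k-1,k-j},  j = 1..k-1.
Step k = 1:
  phi_11 = rho(1) = 0.0504.
Step k = 2:
  phi_22 = [rho(2) - phi_11 rho(1)] / [1 - phi_11 rho(1)] = [-0.0892 - (0.0504)(0.0504)] / [1 - (0.0504)(0.0504)]
         = -0.09174016 / 0.99745984 = -0.092.
Therefore phi_{22} = -0.0920.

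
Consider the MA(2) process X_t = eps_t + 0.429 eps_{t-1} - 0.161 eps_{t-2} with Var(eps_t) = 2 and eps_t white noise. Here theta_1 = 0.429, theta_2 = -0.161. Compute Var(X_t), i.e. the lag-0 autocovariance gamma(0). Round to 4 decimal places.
\gamma(0) = 2.4199

For an MA(q) process X_t = eps_t + sum_i theta_i eps_{t-i} with
Var(eps_t) = sigma^2, the variance is
  gamma(0) = sigma^2 * (1 + sum_i theta_i^2).
  sum_i theta_i^2 = (0.429)^2 + (-0.161)^2 = 0.184041 + 0.025921 = 0.209962.
  gamma(0) = 2 * (1 + 0.209962) = 2 * 1.209962 = 2.419924, which rounds to 2.4199.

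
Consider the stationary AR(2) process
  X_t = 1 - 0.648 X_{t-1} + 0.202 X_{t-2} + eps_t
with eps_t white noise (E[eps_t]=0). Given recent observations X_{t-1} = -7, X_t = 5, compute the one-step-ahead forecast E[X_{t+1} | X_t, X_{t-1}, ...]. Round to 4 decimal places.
E[X_{t+1} \mid \mathcal F_t] = -3.6540

For an AR(p) model X_t = c + sum_i phi_i X_{t-i} + eps_t, the
one-step-ahead conditional mean is
  E[X_{t+1} | X_t, ...] = c + sum_i phi_i X_{t+1-i}.
Substitute known values:
  E[X_{t+1} | ...] = 1 + (-0.648) * (5) + (0.202) * (-7)
                   = -3.6540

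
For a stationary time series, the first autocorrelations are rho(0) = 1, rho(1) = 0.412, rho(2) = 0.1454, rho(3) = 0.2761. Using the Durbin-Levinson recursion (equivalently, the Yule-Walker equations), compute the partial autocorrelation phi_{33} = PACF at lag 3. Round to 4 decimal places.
\phi_{33} = 0.2731

The PACF at lag k is phi_{kk}, the last component of the solution
to the Yule-Walker system G_k phi = r_k where
  (G_k)_{ij} = rho(|i - j|), (r_k)_i = rho(i), i,j = 1..k.
Equivalently, Durbin-Levinson gives phi_{kk} iteratively:
  phi_{11} = rho(1)
  phi_{kk} = [rho(k) - sum_{j=1..k-1} phi_{k-1,j} rho(k-j)]
            / [1 - sum_{j=1..k-1} phi_{k-1,j} rho(j)],
  phi_{k,j} = phi_{k-1,j} - phi_{kk} phi_{k-1,k-j},  j = 1..k-1.
Step k = 1:
  phi_11 = rho(1) = 0.412.
Step k = 2:
  phi_22 = [rho(2) - phi_11 rho(1)] / [1 - phi_11 rho(1)] = [0.1454 - (0.412)(0.412)] / [1 - (0.412)(0.412)]
         = -0.024344 / 0.830256 = -0.029321.
  Update: phi_21 = phi_11 - phi_22 phi_11 = 0.412 - (-0.029321)(0.412) = 0.42408.
Step k = 3:
  phi_33 = [rho(3) - phi_21 rho(2) - phi_22 rho(1)] / [1 - phi_21 rho(1) - phi_22 rho(2)]
    numerator   = 0.2761 - (0.42408)(0.1454) - (-0.029321)(0.412) = 0.22651901
    denominator = 1 - (0.42408)(0.412) - (-0.029321)(0.1454) = 0.82954221
  phi_33 = 0.22651901 / 0.82954221 = 0.2731.
Therefore phi_{33} = 0.2731.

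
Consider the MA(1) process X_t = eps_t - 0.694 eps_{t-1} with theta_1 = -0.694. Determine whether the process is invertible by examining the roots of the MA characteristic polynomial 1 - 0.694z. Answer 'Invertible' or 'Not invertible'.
\text{Invertible}

The MA(q) characteristic polynomial is P(z) = 1 - 0.694z.
Invertibility requires all roots to lie outside the unit circle, i.e. |z| > 1 for every root.
This is linear in z: 1 + (-0.694) z = 0  =>  z = -1/(-0.694) = 1.440922,  |z| = 1.440922.
Moduli of all roots: 1.4409.
All moduli strictly greater than 1? Yes.
Verdict: Invertible.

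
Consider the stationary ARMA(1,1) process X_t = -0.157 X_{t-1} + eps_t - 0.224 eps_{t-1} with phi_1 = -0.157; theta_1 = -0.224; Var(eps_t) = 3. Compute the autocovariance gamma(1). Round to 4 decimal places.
\gamma(1) = -1.2131

Multiply the model equation by X_{t-k} and take expectations. With theta_0 = psi_0 = 1 and psi_j the MA(infinity) weights, this gives
  gamma(k) - sum_i phi_i gamma(k-i) = c_k,
  c_k = sigma^2 * sum_{j=k..q} theta_j psi_{j-k}   (c_k = 0 for k > q),
using gamma(-m) = gamma(m).
psi-weights needed (psi_j = theta_j + sum_i phi_i psi_{j-i}):
  psi_1 = theta_1 + phi_1 = -0.224 + (-0.157) = -0.381
Right-hand sides:
  c_0 = sigma^2 (1 + theta_1 psi_1) = 3 * (1 + (-0.224)(-0.381)) = 3 * 1.085344 = 3.256032
  c_1 = sigma^2 theta_1 = 3 * (-0.224) = -0.672
  c_2 = 0
Equations for k = 0 and k = 1 (AR order 1):
  gamma(0) = phi_1 gamma(1) + c_0
  gamma(1) = phi_1 gamma(0) + c_1
Substituting the second into the first: gamma(0) (1 - phi_1^2) = c_0 + phi_1 c_1, so
  gamma(0) = (c_0 + phi_1 c_1) / (1 - phi_1^2) = (3.256032 + (-0.157)(-0.672)) / (1 - (-0.157)^2) = 3.361536 / 0.975351 = 3.446488.
  gamma(1) = phi_1 gamma(0) + c_1 = (-0.157)(3.446488) + (-0.672) = -1.213099.
Therefore gamma(1) = -1.2131 (to 4 decimal places).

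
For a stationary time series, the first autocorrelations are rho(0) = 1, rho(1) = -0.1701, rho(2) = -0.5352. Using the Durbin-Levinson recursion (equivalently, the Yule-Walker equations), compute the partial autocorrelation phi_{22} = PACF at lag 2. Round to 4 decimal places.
\phi_{22} = -0.5809

The PACF at lag k is phi_{kk}, the last component of the solution
to the Yule-Walker system G_k phi = r_k where
  (G_k)_{ij} = rho(|i - j|), (r_k)_i = rho(i), i,j = 1..k.
Equivalently, Durbin-Levinson gives phi_{kk} iteratively:
  phi_{11} = rho(1)
  phi_{kk} = [rho(k) - sum_{j=1..k-1} phi_{k-1,j} rho(k-j)]
            / [1 - sum_{j=1..k-1} phi_{k-1,j} rho(j)],
  phi_{k,j} = phi_{k-1,j} - phi_{kk} phi_{k-1,k-j},  j = 1..k-1.
Step k = 1:
  phi_11 = rho(1) = -0.1701.
Step k = 2:
  phi_22 = [rho(2) - phi_11 rho(1)] / [1 - phi_11 rho(1)] = [-0.5352 - (-0.1701)(-0.1701)] / [1 - (-0.1701)(-0.1701)]
         = -0.56413401 / 0.97106599 = -0.5809.
Therefore phi_{22} = -0.5809.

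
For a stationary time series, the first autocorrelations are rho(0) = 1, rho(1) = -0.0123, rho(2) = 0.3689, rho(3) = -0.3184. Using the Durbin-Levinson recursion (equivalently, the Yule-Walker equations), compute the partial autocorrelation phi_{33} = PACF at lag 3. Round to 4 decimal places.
\phi_{33} = -0.3600

The PACF at lag k is phi_{kk}, the last component of the solution
to the Yule-Walker system G_k phi = r_k where
  (G_k)_{ij} = rho(|i - j|), (r_k)_i = rho(i), i,j = 1..k.
Equivalently, Durbin-Levinson gives phi_{kk} iteratively:
  phi_{11} = rho(1)
  phi_{kk} = [rho(k) - sum_{j=1..k-1} phi_{k-1,j} rho(k-j)]
            / [1 - sum_{j=1..k-1} phi_{k-1,j} rho(j)],
  phi_{k,j} = phi_{k-1,j} - phi_{kk} phi_{k-1,k-j},  j = 1..k-1.
Step k = 1:
  phi_11 = rho(1) = -0.0123.
Step k = 2:
  phi_22 = [rho(2) - phi_11 rho(1)] / [1 - phi_11 rho(1)] = [0.3689 - (-0.0123)(-0.0123)] / [1 - (-0.0123)(-0.0123)]
         = 0.36874871 / 0.99984871 = 0.368805.
  Update: phi_21 = phi_11 - phi_22 phi_11 = -0.0123 - (0.368805)(-0.0123) = -0.007764.
Step k = 3:
  phi_33 = [rho(3) - phi_21 rho(2) - phi_22 rho(1)] / [1 - phi_21 rho(1) - phi_22 rho(2)]
    numerator   = -0.3184 - (-0.007764)(0.3689) - (0.368805)(-0.0123) = -0.31099967
    denominator = 1 - (-0.007764)(-0.0123) - (0.368805)(0.3689) = 0.86385252
  phi_33 = -0.31099967 / 0.86385252 = -0.36.
Therefore phi_{33} = -0.3600.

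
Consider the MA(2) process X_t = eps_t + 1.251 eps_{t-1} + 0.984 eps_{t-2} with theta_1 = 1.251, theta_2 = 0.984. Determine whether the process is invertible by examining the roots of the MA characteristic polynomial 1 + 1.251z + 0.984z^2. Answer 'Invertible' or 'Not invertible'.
\text{Invertible}

The MA(q) characteristic polynomial is P(z) = 1 + 1.251z + 0.984z^2.
Invertibility requires all roots to lie outside the unit circle, i.e. |z| > 1 for every root.
Set 1 + (1.251) z + (0.984) z^2 = 0, i.e. a z^2 + b z + c = 0 with a = 0.984, b = 1.251, c = 1.
Discriminant D = b^2 - 4ac = (1.251)^2 - 4*(0.984)*1 = 1.565001 - (3.936) = -2.370999.
D < 0, so the roots are the complex-conjugate pair z = (-b +/- i sqrt(-D)) / (2a) = -0.6357 +/- 0.7824i.
For a conjugate pair |z|^2 = z * conj(z) = (product of roots) = c/a = 1/(0.984) = 1.01626, so |z| = sqrt(1.01626) = 1.0081 for both roots.
Moduli of all roots: 1.0081, 1.0081.
All moduli strictly greater than 1? Yes.
Verdict: Invertible.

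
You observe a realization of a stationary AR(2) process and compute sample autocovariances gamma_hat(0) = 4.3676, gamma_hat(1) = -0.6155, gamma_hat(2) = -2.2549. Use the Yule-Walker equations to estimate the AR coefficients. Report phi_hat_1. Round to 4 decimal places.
\hat\phi_{1} = -0.2180

The Yule-Walker equations for an AR(p) process read, in matrix form,
  Gamma_p phi = r_p,   with   (Gamma_p)_{ij} = gamma(|i - j|),
                       (r_p)_i = gamma(i),   i,j = 1..p.
Substitute the sample gammas (Toeplitz matrix and right-hand side of size 2):
  Gamma_p = [[4.3676, -0.6155], [-0.6155, 4.3676]]
  r_p     = [-0.6155, -2.2549]
Written out:
  4.3676 phi_1 - 0.6155 phi_2 = -0.6155
  -0.6155 phi_1 + 4.3676 phi_2 = -2.2549
Solve by Cramer's rule:
  det = gamma(0)^2 - gamma(1)^2 = (4.3676)^2 - (-0.6155)^2 = 19.07592976 - 0.37884025 = 18.69708951
  phi_hat_1 = [gamma(1) gamma(0) - gamma(1) gamma(2)] / det = [(-0.6155)(4.3676) - (-0.6155)(-2.2549)] / 18.69708951 = -4.07614875 / 18.69708951 = -0.218
  phi_hat_2 = [gamma(0) gamma(2) - gamma(1)^2] / det = [(4.3676)(-2.2549) - (-0.6155)^2] / 18.69708951 = -10.22734149 / 18.69708951 = -0.547
So phi_hat = [-0.2180, -0.5470].
Therefore phi_hat_1 = -0.2180.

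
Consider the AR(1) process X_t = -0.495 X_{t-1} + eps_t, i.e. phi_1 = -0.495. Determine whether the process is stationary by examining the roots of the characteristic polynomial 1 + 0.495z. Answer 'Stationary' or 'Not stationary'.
\text{Stationary}

The AR(p) characteristic polynomial is P(z) = 1 + 0.495z.
Stationarity requires all roots to lie outside the unit circle, i.e. |z| > 1 for every root.
This is linear in z: 1 + (0.495) z = 0  =>  z = -1/(0.495) = -2.020202,  |z| = 2.020202.
Moduli of all roots: 2.0202.
All moduli strictly greater than 1? Yes.
Verdict: Stationary.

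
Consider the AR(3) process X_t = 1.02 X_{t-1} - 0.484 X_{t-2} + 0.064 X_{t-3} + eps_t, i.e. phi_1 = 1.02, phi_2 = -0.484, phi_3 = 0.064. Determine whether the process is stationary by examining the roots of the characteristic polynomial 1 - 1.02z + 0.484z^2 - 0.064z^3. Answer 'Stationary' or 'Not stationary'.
\text{Stationary}

The AR(p) characteristic polynomial is P(z) = 1 - 1.02z + 0.484z^2 - 0.064z^3.
Stationarity requires all roots to lie outside the unit circle, i.e. |z| > 1 for every root.
Degree 3: look for a simple real root z0 first, then factor out (1 - z/z0) and solve the remaining quadratic.
Testing z0 = 5: P(5) = 1 + (-1.02)(5) + (0.484)(5)^2 + (-0.064)(5)^3
  = 1 + (-5.1) + (12.1) + (-8) = 0.  So z_0 = 5 is a root, |z_0| = 5.
Divide out the factor (1 - 0.2 z) = (1 - z/z0) (since 1/z0 = 0.2):
  P(z) = (1 - 0.2 z)(1 + (-0.82) z + (0.32) z^2)
  [check: z-coef -0.82 - (0.2) = -1.02; z^2-coef 0.32 - (0.2)(-0.82) = 0.484; z^3-coef -(0.2)(0.32) = -0.064.]
Remaining roots from the quadratic factor 1 + (-0.82) z + (0.32) z^2:
  Set 1 + (-0.82) z + (0.32) z^2 = 0, i.e. a z^2 + b z + c = 0 with a = 0.32, b = -0.82, c = 1.
  Discriminant D = b^2 - 4ac = (-0.82)^2 - 4*(0.32)*1 = 0.6724 - (1.28) = -0.6076.
  D < 0, so the roots are the complex-conjugate pair z = (-b +/- i sqrt(-D)) / (2a) = 1.2812 +/- 1.2179i.
  For a conjugate pair |z|^2 = z * conj(z) = (product of roots) = c/a = 1/(0.32) = 3.125, so |z| = sqrt(3.125) = 1.7678 for both roots.
Moduli of all roots: 5.0000, 1.7678, 1.7678.
All moduli strictly greater than 1? Yes.
Verdict: Stationary.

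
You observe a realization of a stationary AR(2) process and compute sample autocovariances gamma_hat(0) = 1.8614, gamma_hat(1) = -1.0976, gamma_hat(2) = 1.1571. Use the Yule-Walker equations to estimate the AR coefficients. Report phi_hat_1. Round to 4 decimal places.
\hat\phi_{1} = -0.3420

The Yule-Walker equations for an AR(p) process read, in matrix form,
  Gamma_p phi = r_p,   with   (Gamma_p)_{ij} = gamma(|i - j|),
                       (r_p)_i = gamma(i),   i,j = 1..p.
Substitute the sample gammas (Toeplitz matrix and right-hand side of size 2):
  Gamma_p = [[1.8614, -1.0976], [-1.0976, 1.8614]]
  r_p     = [-1.0976, 1.1571]
Written out:
  1.8614 phi_1 - 1.0976 phi_2 = -1.0976
  -1.0976 phi_1 + 1.8614 phi_2 = 1.1571
Solve by Cramer's rule:
  det = gamma(0)^2 - gamma(1)^2 = (1.8614)^2 - (-1.0976)^2 = 3.46480996 - 1.20472576 = 2.2600842
  phi_hat_1 = [gamma(1) gamma(0) - gamma(1) gamma(2)] / det = [(-1.0976)(1.8614) - (-1.0976)(1.1571)] / 2.2600842 = -0.77303968 / 2.2600842 = -0.342
  phi_hat_2 = [gamma(0) gamma(2) - gamma(1)^2] / det = [(1.8614)(1.1571) - (-1.0976)^2] / 2.2600842 = 0.94910018 / 2.2600842 = 0.4199
So phi_hat = [-0.3420, 0.4199].
Therefore phi_hat_1 = -0.3420.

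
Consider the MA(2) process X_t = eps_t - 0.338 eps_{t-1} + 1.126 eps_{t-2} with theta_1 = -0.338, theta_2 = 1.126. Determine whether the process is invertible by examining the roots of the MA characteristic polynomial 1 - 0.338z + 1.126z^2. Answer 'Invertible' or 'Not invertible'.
\text{Not invertible}

The MA(q) characteristic polynomial is P(z) = 1 - 0.338z + 1.126z^2.
Invertibility requires all roots to lie outside the unit circle, i.e. |z| > 1 for every root.
Set 1 + (-0.338) z + (1.126) z^2 = 0, i.e. a z^2 + b z + c = 0 with a = 1.126, b = -0.338, c = 1.
Discriminant D = b^2 - 4ac = (-0.338)^2 - 4*(1.126)*1 = 0.114244 - (4.504) = -4.389756.
D < 0, so the roots are the complex-conjugate pair z = (-b +/- i sqrt(-D)) / (2a) = 0.1501 +/- 0.9304i.
For a conjugate pair |z|^2 = z * conj(z) = (product of roots) = c/a = 1/(1.126) = 0.888099, so |z| = sqrt(0.888099) = 0.9424 for both roots.
Moduli of all roots: 0.9424, 0.9424.
All moduli strictly greater than 1? No.
Verdict: Not invertible.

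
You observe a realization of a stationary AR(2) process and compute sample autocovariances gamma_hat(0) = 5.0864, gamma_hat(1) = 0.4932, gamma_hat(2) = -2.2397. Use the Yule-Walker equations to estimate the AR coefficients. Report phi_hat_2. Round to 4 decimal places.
\hat\phi_{2} = -0.4540

The Yule-Walker equations for an AR(p) process read, in matrix form,
  Gamma_p phi = r_p,   with   (Gamma_p)_{ij} = gamma(|i - j|),
                       (r_p)_i = gamma(i),   i,j = 1..p.
Substitute the sample gammas (Toeplitz matrix and right-hand side of size 2):
  Gamma_p = [[5.0864, 0.4932], [0.4932, 5.0864]]
  r_p     = [0.4932, -2.2397]
Written out:
  5.0864 phi_1 + 0.4932 phi_2 = 0.4932
  0.4932 phi_1 + 5.0864 phi_2 = -2.2397
Solve by Cramer's rule:
  det = gamma(0)^2 - gamma(1)^2 = (5.0864)^2 - (0.4932)^2 = 25.87146496 - 0.24324624 = 25.62821872
  phi_hat_1 = [gamma(1) gamma(0) - gamma(1) gamma(2)] / det = [(0.4932)(5.0864) - (0.4932)(-2.2397)] / 25.62821872 = 3.61323252 / 25.62821872 = 0.141
  phi_hat_2 = [gamma(0) gamma(2) - gamma(1)^2] / det = [(5.0864)(-2.2397) - (0.4932)^2] / 25.62821872 = -11.63525632 / 25.62821872 = -0.454
So phi_hat = [0.1410, -0.4540].
Therefore phi_hat_2 = -0.4540.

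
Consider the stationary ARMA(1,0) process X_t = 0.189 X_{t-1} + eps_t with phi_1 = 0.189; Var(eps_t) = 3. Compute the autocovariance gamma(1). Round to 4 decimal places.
\gamma(1) = 0.5880

Multiply the model equation by X_{t-k} and take expectations. With theta_0 = psi_0 = 1 and psi_j the MA(infinity) weights, this gives
  gamma(k) - sum_i phi_i gamma(k-i) = c_k,
  c_k = sigma^2 * sum_{j=k..q} theta_j psi_{j-k}   (c_k = 0 for k > q),
using gamma(-m) = gamma(m).
Pure AR (q = 0): c_0 = sigma^2 = 3, c_k = 0 for k >= 1.
Equations for k = 0 and k = 1 (AR order 1):
  gamma(0) = phi_1 gamma(1) + c_0
  gamma(1) = phi_1 gamma(0) + c_1
Substituting the second into the first: gamma(0) (1 - phi_1^2) = c_0 + phi_1 c_1, so
  gamma(0) = c_0 / (1 - phi_1^2) = 3 / (1 - (0.189)^2) = 3 / 0.964279 = 3.111133.
  gamma(1) = phi_1 gamma(0) = (0.189)(3.111133) = 0.588004.
Therefore gamma(1) = 0.5880 (to 4 decimal places).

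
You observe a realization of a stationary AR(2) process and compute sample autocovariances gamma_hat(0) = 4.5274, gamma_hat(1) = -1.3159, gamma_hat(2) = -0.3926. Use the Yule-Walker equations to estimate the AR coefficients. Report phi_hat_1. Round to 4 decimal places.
\hat\phi_{1} = -0.3450

The Yule-Walker equations for an AR(p) process read, in matrix form,
  Gamma_p phi = r_p,   with   (Gamma_p)_{ij} = gamma(|i - j|),
                       (r_p)_i = gamma(i),   i,j = 1..p.
Substitute the sample gammas (Toeplitz matrix and right-hand side of size 2):
  Gamma_p = [[4.5274, -1.3159], [-1.3159, 4.5274]]
  r_p     = [-1.3159, -0.3926]
Written out:
  4.5274 phi_1 - 1.3159 phi_2 = -1.3159
  -1.3159 phi_1 + 4.5274 phi_2 = -0.3926
Solve by Cramer's rule:
  det = gamma(0)^2 - gamma(1)^2 = (4.5274)^2 - (-1.3159)^2 = 20.49735076 - 1.73159281 = 18.76575795
  phi_hat_1 = [gamma(1) gamma(0) - gamma(1) gamma(2)] / det = [(-1.3159)(4.5274) - (-1.3159)(-0.3926)] / 18.76575795 = -6.474228 / 18.76575795 = -0.345
  phi_hat_2 = [gamma(0) gamma(2) - gamma(1)^2] / det = [(4.5274)(-0.3926) - (-1.3159)^2] / 18.76575795 = -3.50905005 / 18.76575795 = -0.187
So phi_hat = [-0.3450, -0.1870].
Therefore phi_hat_1 = -0.3450.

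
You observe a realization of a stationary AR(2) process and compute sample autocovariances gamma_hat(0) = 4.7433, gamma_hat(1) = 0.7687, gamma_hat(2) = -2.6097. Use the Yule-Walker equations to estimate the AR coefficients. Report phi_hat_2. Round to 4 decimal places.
\hat\phi_{2} = -0.5920

The Yule-Walker equations for an AR(p) process read, in matrix form,
  Gamma_p phi = r_p,   with   (Gamma_p)_{ij} = gamma(|i - j|),
                       (r_p)_i = gamma(i),   i,j = 1..p.
Substitute the sample gammas (Toeplitz matrix and right-hand side of size 2):
  Gamma_p = [[4.7433, 0.7687], [0.7687, 4.7433]]
  r_p     = [0.7687, -2.6097]
Written out:
  4.7433 phi_1 + 0.7687 phi_2 = 0.7687
  0.7687 phi_1 + 4.7433 phi_2 = -2.6097
Solve by Cramer's rule:
  det = gamma(0)^2 - gamma(1)^2 = (4.7433)^2 - (0.7687)^2 = 22.49889489 - 0.59089969 = 21.9079952
  phi_hat_1 = [gamma(1) gamma(0) - gamma(1) gamma(2)] / det = [(0.7687)(4.7433) - (0.7687)(-2.6097)] / 21.9079952 = 5.6522511 / 21.9079952 = 0.258
  phi_hat_2 = [gamma(0) gamma(2) - gamma(1)^2] / det = [(4.7433)(-2.6097) - (0.7687)^2] / 21.9079952 = -12.9694897 / 21.9079952 = -0.592
So phi_hat = [0.2580, -0.5920].
Therefore phi_hat_2 = -0.5920.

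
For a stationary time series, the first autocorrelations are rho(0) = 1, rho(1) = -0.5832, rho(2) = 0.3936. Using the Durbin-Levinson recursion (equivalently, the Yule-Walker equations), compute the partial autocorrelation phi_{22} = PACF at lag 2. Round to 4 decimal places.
\phi_{22} = 0.0810

The PACF at lag k is phi_{kk}, the last component of the solution
to the Yule-Walker system G_k phi = r_k where
  (G_k)_{ij} = rho(|i - j|), (r_k)_i = rho(i), i,j = 1..k.
Equivalently, Durbin-Levinson gives phi_{kk} iteratively:
  phi_{11} = rho(1)
  phi_{kk} = [rho(k) - sum_{j=1..k-1} phi_{k-1,j} rho(k-j)]
            / [1 - sum_{j=1..k-1} phi_{k-1,j} rho(j)],
  phi_{k,j} = phi_{k-1,j} - phi_{kk} phi_{k-1,k-j},  j = 1..k-1.
Step k = 1:
  phi_11 = rho(1) = -0.5832.
Step k = 2:
  phi_22 = [rho(2) - phi_11 rho(1)] / [1 - phi_11 rho(1)] = [0.3936 - (-0.5832)(-0.5832)] / [1 - (-0.5832)(-0.5832)]
         = 0.05347776 / 0.65987776 = 0.081.
Therefore phi_{22} = 0.0810.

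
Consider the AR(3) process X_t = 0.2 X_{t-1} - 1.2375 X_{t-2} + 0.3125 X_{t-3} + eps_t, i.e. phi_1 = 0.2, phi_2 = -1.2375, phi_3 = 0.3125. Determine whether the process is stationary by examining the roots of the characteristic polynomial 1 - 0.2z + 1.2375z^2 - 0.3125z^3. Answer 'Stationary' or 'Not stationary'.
\text{Not stationary}

The AR(p) characteristic polynomial is P(z) = 1 - 0.2z + 1.2375z^2 - 0.3125z^3.
Stationarity requires all roots to lie outside the unit circle, i.e. |z| > 1 for every root.
Degree 3: look for a simple real root z0 first, then factor out (1 - z/z0) and solve the remaining quadratic.
Testing z0 = 4: P(4) = 1 + (-0.2)(4) + (1.2375)(4)^2 + (-0.3125)(4)^3
  = 1 + (-0.8) + (19.8) + (-20) = 0.  So z_0 = 4 is a root, |z_0| = 4.
Divide out the factor (1 - 0.25 z) = (1 - z/z0) (since 1/z0 = 0.25):
  P(z) = (1 - 0.25 z)(1 + (0.05) z + (1.25) z^2)
  [check: z-coef 0.05 - (0.25) = -0.2; z^2-coef 1.25 - (0.25)(0.05) = 1.2375; z^3-coef -(0.25)(1.25) = -0.3125.]
Remaining roots from the quadratic factor 1 + (0.05) z + (1.25) z^2:
  Set 1 + (0.05) z + (1.25) z^2 = 0, i.e. a z^2 + b z + c = 0 with a = 1.25, b = 0.05, c = 1.
  Discriminant D = b^2 - 4ac = (0.05)^2 - 4*(1.25)*1 = 0.0025 - (5) = -4.9975.
  D < 0, so the roots are the complex-conjugate pair z = (-b +/- i sqrt(-D)) / (2a) = -0.02 +/- 0.8942i.
  For a conjugate pair |z|^2 = z * conj(z) = (product of roots) = c/a = 1/(1.25) = 0.8, so |z| = sqrt(0.8) = 0.8944 for both roots.
Moduli of all roots: 4.0000, 0.8944, 0.8944.
All moduli strictly greater than 1? No.
Verdict: Not stationary.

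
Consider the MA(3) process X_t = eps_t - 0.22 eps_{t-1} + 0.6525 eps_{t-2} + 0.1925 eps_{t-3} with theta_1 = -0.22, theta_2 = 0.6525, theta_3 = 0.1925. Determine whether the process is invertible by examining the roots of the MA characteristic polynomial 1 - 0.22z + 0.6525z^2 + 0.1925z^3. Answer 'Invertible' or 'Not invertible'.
\text{Invertible}

The MA(q) characteristic polynomial is P(z) = 1 - 0.22z + 0.6525z^2 + 0.1925z^3.
Invertibility requires all roots to lie outside the unit circle, i.e. |z| > 1 for every root.
Degree 3: look for a simple real root z0 first, then factor out (1 - z/z0) and solve the remaining quadratic.
Testing z0 = -4: P(-4) = 1 + (-0.22)(-4) + (0.6525)(-4)^2 + (0.1925)(-4)^3
  = 1 + (0.88) + (10.44) + (-12.32) = 0.  So z_0 = -4 is a root, |z_0| = 4.
Divide out the factor (1 + 0.25 z) = (1 - z/z0) (since 1/z0 = -0.25):
  P(z) = (1 + 0.25 z)(1 + (-0.47) z + (0.77) z^2)
  [check: z-coef -0.47 - (-0.25) = -0.22; z^2-coef 0.77 - (-0.25)(-0.47) = 0.6525; z^3-coef -(-0.25)(0.77) = 0.1925.]
Remaining roots from the quadratic factor 1 + (-0.47) z + (0.77) z^2:
  Set 1 + (-0.47) z + (0.77) z^2 = 0, i.e. a z^2 + b z + c = 0 with a = 0.77, b = -0.47, c = 1.
  Discriminant D = b^2 - 4ac = (-0.47)^2 - 4*(0.77)*1 = 0.2209 - (3.08) = -2.8591.
  D < 0, so the roots are the complex-conjugate pair z = (-b +/- i sqrt(-D)) / (2a) = 0.3052 +/- 1.098i.
  For a conjugate pair |z|^2 = z * conj(z) = (product of roots) = c/a = 1/(0.77) = 1.298701, so |z| = sqrt(1.298701) = 1.1396 for both roots.
Moduli of all roots: 4.0000, 1.1396, 1.1396.
All moduli strictly greater than 1? Yes.
Verdict: Invertible.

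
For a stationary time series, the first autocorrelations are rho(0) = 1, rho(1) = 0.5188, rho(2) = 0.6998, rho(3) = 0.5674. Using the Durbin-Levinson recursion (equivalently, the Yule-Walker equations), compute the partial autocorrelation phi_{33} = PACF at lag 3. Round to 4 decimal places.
\phi_{33} = 0.2360

The PACF at lag k is phi_{kk}, the last component of the solution
to the Yule-Walker system G_k phi = r_k where
  (G_k)_{ij} = rho(|i - j|), (r_k)_i = rho(i), i,j = 1..k.
Equivalently, Durbin-Levinson gives phi_{kk} iteratively:
  phi_{11} = rho(1)
  phi_{kk} = [rho(k) - sum_{j=1..k-1} phi_{k-1,j} rho(k-j)]
            / [1 - sum_{j=1..k-1} phi_{k-1,j} rho(j)],
  phi_{k,j} = phi_{k-1,j} - phi_{kk} phi_{k-1,k-j},  j = 1..k-1.
Step k = 1:
  phi_11 = rho(1) = 0.5188.
Step k = 2:
  phi_22 = [rho(2) - phi_11 rho(1)] / [1 - phi_11 rho(1)] = [0.6998 - (0.5188)(0.5188)] / [1 - (0.5188)(0.5188)]
         = 0.43064656 / 0.73084656 = 0.589243.
  Update: phi_21 = phi_11 - phi_22 phi_11 = 0.5188 - (0.589243)(0.5188) = 0.2131.
Step k = 3:
  phi_33 = [rho(3) - phi_21 rho(2) - phi_22 rho(1)] / [1 - phi_21 rho(1) - phi_22 rho(2)]
    numerator   = 0.5674 - (0.2131)(0.6998) - (0.589243)(0.5188) = 0.11257277
    denominator = 1 - (0.2131)(0.5188) - (0.589243)(0.6998) = 0.47709089
  phi_33 = 0.11257277 / 0.47709089 = 0.236.
Therefore phi_{33} = 0.2360.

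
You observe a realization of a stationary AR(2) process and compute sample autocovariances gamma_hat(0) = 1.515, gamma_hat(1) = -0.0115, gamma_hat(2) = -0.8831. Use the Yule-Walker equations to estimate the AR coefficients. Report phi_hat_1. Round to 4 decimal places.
\hat\phi_{1} = -0.0120

The Yule-Walker equations for an AR(p) process read, in matrix form,
  Gamma_p phi = r_p,   with   (Gamma_p)_{ij} = gamma(|i - j|),
                       (r_p)_i = gamma(i),   i,j = 1..p.
Substitute the sample gammas (Toeplitz matrix and right-hand side of size 2):
  Gamma_p = [[1.515, -0.0115], [-0.0115, 1.515]]
  r_p     = [-0.0115, -0.8831]
Written out:
  1.515 phi_1 - 0.0115 phi_2 = -0.0115
  -0.0115 phi_1 + 1.515 phi_2 = -0.8831
Solve by Cramer's rule:
  det = gamma(0)^2 - gamma(1)^2 = (1.515)^2 - (-0.0115)^2 = 2.295225 - 0.00013225 = 2.29509275
  phi_hat_1 = [gamma(1) gamma(0) - gamma(1) gamma(2)] / det = [(-0.0115)(1.515) - (-0.0115)(-0.8831)] / 2.29509275 = -0.02757815 / 2.29509275 = -0.012
  phi_hat_2 = [gamma(0) gamma(2) - gamma(1)^2] / det = [(1.515)(-0.8831) - (-0.0115)^2] / 2.29509275 = -1.33802875 / 2.29509275 = -0.583
So phi_hat = [-0.0120, -0.5830].
Therefore phi_hat_1 = -0.0120.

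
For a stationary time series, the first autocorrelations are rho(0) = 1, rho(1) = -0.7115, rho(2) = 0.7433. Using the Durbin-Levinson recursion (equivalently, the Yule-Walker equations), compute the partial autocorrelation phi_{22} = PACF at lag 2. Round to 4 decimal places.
\phi_{22} = 0.4801

The PACF at lag k is phi_{kk}, the last component of the solution
to the Yule-Walker system G_k phi = r_k where
  (G_k)_{ij} = rho(|i - j|), (r_k)_i = rho(i), i,j = 1..k.
Equivalently, Durbin-Levinson gives phi_{kk} iteratively:
  phi_{11} = rho(1)
  phi_{kk} = [rho(k) - sum_{j=1..k-1} phi_{k-1,j} rho(k-j)]
            / [1 - sum_{j=1..k-1} phi_{k-1,j} rho(j)],
  phi_{k,j} = phi_{k-1,j} - phi_{kk} phi_{k-1,k-j},  j = 1..k-1.
Step k = 1:
  phi_11 = rho(1) = -0.7115.
Step k = 2:
  phi_22 = [rho(2) - phi_11 rho(1)] / [1 - phi_11 rho(1)] = [0.7433 - (-0.7115)(-0.7115)] / [1 - (-0.7115)(-0.7115)]
         = 0.23706775 / 0.49376775 = 0.4801.
Therefore phi_{22} = 0.4801.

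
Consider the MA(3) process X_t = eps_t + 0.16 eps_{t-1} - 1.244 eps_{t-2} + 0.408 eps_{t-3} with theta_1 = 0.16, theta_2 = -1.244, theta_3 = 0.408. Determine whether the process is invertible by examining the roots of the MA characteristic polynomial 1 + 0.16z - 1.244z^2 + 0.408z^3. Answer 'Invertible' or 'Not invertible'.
\text{Not invertible}

The MA(q) characteristic polynomial is P(z) = 1 + 0.16z - 1.244z^2 + 0.408z^3.
Invertibility requires all roots to lie outside the unit circle, i.e. |z| > 1 for every root.
Degree 3: look for a simple real root z0 first, then factor out (1 - z/z0) and solve the remaining quadratic.
Testing z0 = 2.5: P(2.5) = 1 + (0.16)(2.5) + (-1.244)(2.5)^2 + (0.408)(2.5)^3
  = 1 + (0.4) + (-7.775) + (6.375) = 0.  So z_0 = 2.5 is a root, |z_0| = 2.5.
Divide out the factor (1 - 0.4 z) = (1 - z/z0) (since 1/z0 = 0.4):
  P(z) = (1 - 0.4 z)(1 + (0.56) z + (-1.02) z^2)
  [check: z-coef 0.56 - (0.4) = 0.16; z^2-coef -1.02 - (0.4)(0.56) = -1.244; z^3-coef -(0.4)(-1.02) = 0.408.]
Remaining roots from the quadratic factor 1 + (0.56) z + (-1.02) z^2:
  Set 1 + (0.56) z + (-1.02) z^2 = 0, i.e. a z^2 + b z + c = 0 with a = -1.02, b = 0.56, c = 1.
  Discriminant D = b^2 - 4ac = (0.56)^2 - 4*(-1.02)*1 = 0.3136 - (-4.08) = 4.3936.
  D >= 0, so the roots are real: z = (-b +/- sqrt(D)) / (2a) = (-0.56 +/- 2.096092) / (-2.04).
    z_1 = (-0.56 + 2.096092) / (-2.04) = -0.753,   |z_1| = 0.753.
    z_2 = (-0.56 - 2.096092) / (-2.04) = 1.302,   |z_2| = 1.302.
Moduli of all roots: 2.5000, 0.7530, 1.3020.
All moduli strictly greater than 1? No.
Verdict: Not invertible.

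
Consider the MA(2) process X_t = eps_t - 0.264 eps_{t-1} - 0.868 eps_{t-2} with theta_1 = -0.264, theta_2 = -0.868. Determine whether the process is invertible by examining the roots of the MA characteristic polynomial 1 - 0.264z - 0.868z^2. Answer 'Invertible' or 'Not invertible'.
\text{Not invertible}

The MA(q) characteristic polynomial is P(z) = 1 - 0.264z - 0.868z^2.
Invertibility requires all roots to lie outside the unit circle, i.e. |z| > 1 for every root.
Set 1 + (-0.264) z + (-0.868) z^2 = 0, i.e. a z^2 + b z + c = 0 with a = -0.868, b = -0.264, c = 1.
Discriminant D = b^2 - 4ac = (-0.264)^2 - 4*(-0.868)*1 = 0.069696 - (-3.472) = 3.541696.
D >= 0, so the roots are real: z = (-b +/- sqrt(D)) / (2a) = (0.264 +/- 1.881939) / (-1.736).
  z_1 = (0.264 + 1.881939) / (-1.736) = -1.2361,   |z_1| = 1.2361.
  z_2 = (0.264 - 1.881939) / (-1.736) = 0.932,   |z_2| = 0.932.
Moduli of all roots: 1.2361, 0.9320.
All moduli strictly greater than 1? No.
Verdict: Not invertible.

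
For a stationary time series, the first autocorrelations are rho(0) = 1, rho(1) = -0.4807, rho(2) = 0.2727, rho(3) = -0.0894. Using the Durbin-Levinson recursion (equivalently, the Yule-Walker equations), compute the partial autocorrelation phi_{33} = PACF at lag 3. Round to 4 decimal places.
\phi_{33} = 0.0791

The PACF at lag k is phi_{kk}, the last component of the solution
to the Yule-Walker system G_k phi = r_k where
  (G_k)_{ij} = rho(|i - j|), (r_k)_i = rho(i), i,j = 1..k.
Equivalently, Durbin-Levinson gives phi_{kk} iteratively:
  phi_{11} = rho(1)
  phi_{kk} = [rho(k) - sum_{j=1..k-1} phi_{k-1,j} rho(k-j)]
            / [1 - sum_{j=1..k-1} phi_{k-1,j} rho(j)],
  phi_{k,j} = phi_{k-1,j} - phi_{kk} phi_{k-1,k-j},  j = 1..k-1.
Step k = 1:
  phi_11 = rho(1) = -0.4807.
Step k = 2:
  phi_22 = [rho(2) - phi_11 rho(1)] / [1 - phi_11 rho(1)] = [0.2727 - (-0.4807)(-0.4807)] / [1 - (-0.4807)(-0.4807)]
         = 0.04162751 / 0.76892751 = 0.054137.
  Update: phi_21 = phi_11 - phi_22 phi_11 = -0.4807 - (0.054137)(-0.4807) = -0.454676.
Step k = 3:
  phi_33 = [rho(3) - phi_21 rho(2) - phi_22 rho(1)] / [1 - phi_21 rho(1) - phi_22 rho(2)]
    numerator   = -0.0894 - (-0.454676)(0.2727) - (0.054137)(-0.4807) = 0.06061393
    denominator = 1 - (-0.454676)(-0.4807) - (0.054137)(0.2727) = 0.76667392
  phi_33 = 0.06061393 / 0.76667392 = 0.0791.
Therefore phi_{33} = 0.0791.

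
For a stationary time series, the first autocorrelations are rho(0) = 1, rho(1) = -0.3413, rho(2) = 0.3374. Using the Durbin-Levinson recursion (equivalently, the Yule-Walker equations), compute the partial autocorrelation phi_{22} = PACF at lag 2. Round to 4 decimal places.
\phi_{22} = 0.2500

The PACF at lag k is phi_{kk}, the last component of the solution
to the Yule-Walker system G_k phi = r_k where
  (G_k)_{ij} = rho(|i - j|), (r_k)_i = rho(i), i,j = 1..k.
Equivalently, Durbin-Levinson gives phi_{kk} iteratively:
  phi_{11} = rho(1)
  phi_{kk} = [rho(k) - sum_{j=1..k-1} phi_{k-1,j} rho(k-j)]
            / [1 - sum_{j=1..k-1} phi_{k-1,j} rho(j)],
  phi_{k,j} = phi_{k-1,j} - phi_{kk} phi_{k-1,k-j},  j = 1..k-1.
Step k = 1:
  phi_11 = rho(1) = -0.3413.
Step k = 2:
  phi_22 = [rho(2) - phi_11 rho(1)] / [1 - phi_11 rho(1)] = [0.3374 - (-0.3413)(-0.3413)] / [1 - (-0.3413)(-0.3413)]
         = 0.22091431 / 0.88351431 = 0.25.
Therefore phi_{22} = 0.2500.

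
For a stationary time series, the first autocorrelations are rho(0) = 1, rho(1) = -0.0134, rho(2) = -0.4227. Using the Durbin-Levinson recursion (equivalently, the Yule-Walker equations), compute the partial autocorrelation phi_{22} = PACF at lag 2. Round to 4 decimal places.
\phi_{22} = -0.4230

The PACF at lag k is phi_{kk}, the last component of the solution
to the Yule-Walker system G_k phi = r_k where
  (G_k)_{ij} = rho(|i - j|), (r_k)_i = rho(i), i,j = 1..k.
Equivalently, Durbin-Levinson gives phi_{kk} iteratively:
  phi_{11} = rho(1)
  phi_{kk} = [rho(k) - sum_{j=1..k-1} phi_{k-1,j} rho(k-j)]
            / [1 - sum_{j=1..k-1} phi_{k-1,j} rho(j)],
  phi_{k,j} = phi_{k-1,j} - phi_{kk} phi_{k-1,k-j},  j = 1..k-1.
Step k = 1:
  phi_11 = rho(1) = -0.0134.
Step k = 2:
  phi_22 = [rho(2) - phi_11 rho(1)] / [1 - phi_11 rho(1)] = [-0.4227 - (-0.0134)(-0.0134)] / [1 - (-0.0134)(-0.0134)]
         = -0.42287956 / 0.99982044 = -0.423.
Therefore phi_{22} = -0.4230.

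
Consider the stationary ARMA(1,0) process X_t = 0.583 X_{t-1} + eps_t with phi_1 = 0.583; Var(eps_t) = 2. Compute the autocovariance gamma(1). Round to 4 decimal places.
\gamma(1) = 1.7664

Multiply the model equation by X_{t-k} and take expectations. With theta_0 = psi_0 = 1 and psi_j the MA(infinity) weights, this gives
  gamma(k) - sum_i phi_i gamma(k-i) = c_k,
  c_k = sigma^2 * sum_{j=k..q} theta_j psi_{j-k}   (c_k = 0 for k > q),
using gamma(-m) = gamma(m).
Pure AR (q = 0): c_0 = sigma^2 = 2, c_k = 0 for k >= 1.
Equations for k = 0 and k = 1 (AR order 1):
  gamma(0) = phi_1 gamma(1) + c_0
  gamma(1) = phi_1 gamma(0) + c_1
Substituting the second into the first: gamma(0) (1 - phi_1^2) = c_0 + phi_1 c_1, so
  gamma(0) = c_0 / (1 - phi_1^2) = 2 / (1 - (0.583)^2) = 2 / 0.660111 = 3.029793.
  gamma(1) = phi_1 gamma(0) = (0.583)(3.029793) = 1.76637.
Therefore gamma(1) = 1.7664 (to 4 decimal places).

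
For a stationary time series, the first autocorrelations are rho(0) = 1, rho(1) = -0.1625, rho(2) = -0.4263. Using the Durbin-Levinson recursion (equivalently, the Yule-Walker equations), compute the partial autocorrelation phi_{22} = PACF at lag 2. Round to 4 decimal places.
\phi_{22} = -0.4650

The PACF at lag k is phi_{kk}, the last component of the solution
to the Yule-Walker system G_k phi = r_k where
  (G_k)_{ij} = rho(|i - j|), (r_k)_i = rho(i), i,j = 1..k.
Equivalently, Durbin-Levinson gives phi_{kk} iteratively:
  phi_{11} = rho(1)
  phi_{kk} = [rho(k) - sum_{j=1..k-1} phi_{k-1,j} rho(k-j)]
            / [1 - sum_{j=1..k-1} phi_{k-1,j} rho(j)],
  phi_{k,j} = phi_{k-1,j} - phi_{kk} phi_{k-1,k-j},  j = 1..k-1.
Step k = 1:
  phi_11 = rho(1) = -0.1625.
Step k = 2:
  phi_22 = [rho(2) - phi_11 rho(1)] / [1 - phi_11 rho(1)] = [-0.4263 - (-0.1625)(-0.1625)] / [1 - (-0.1625)(-0.1625)]
         = -0.45270625 / 0.97359375 = -0.465.
Therefore phi_{22} = -0.4650.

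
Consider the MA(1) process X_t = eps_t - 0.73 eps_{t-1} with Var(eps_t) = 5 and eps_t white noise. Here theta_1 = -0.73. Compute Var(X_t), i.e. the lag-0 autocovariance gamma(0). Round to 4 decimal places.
\gamma(0) = 7.6645

For an MA(q) process X_t = eps_t + sum_i theta_i eps_{t-i} with
Var(eps_t) = sigma^2, the variance is
  gamma(0) = sigma^2 * (1 + sum_i theta_i^2).
  sum_i theta_i^2 = (-0.73)^2 = 0.5329.
  gamma(0) = 5 * (1 + 0.5329) = 5 * 1.5329 = 7.6645.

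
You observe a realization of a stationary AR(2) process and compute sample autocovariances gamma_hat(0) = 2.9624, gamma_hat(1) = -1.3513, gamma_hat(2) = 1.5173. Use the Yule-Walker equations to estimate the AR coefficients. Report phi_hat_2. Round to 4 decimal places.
\hat\phi_{2} = 0.3840

The Yule-Walker equations for an AR(p) process read, in matrix form,
  Gamma_p phi = r_p,   with   (Gamma_p)_{ij} = gamma(|i - j|),
                       (r_p)_i = gamma(i),   i,j = 1..p.
Substitute the sample gammas (Toeplitz matrix and right-hand side of size 2):
  Gamma_p = [[2.9624, -1.3513], [-1.3513, 2.9624]]
  r_p     = [-1.3513, 1.5173]
Written out:
  2.9624 phi_1 - 1.3513 phi_2 = -1.3513
  -1.3513 phi_1 + 2.9624 phi_2 = 1.5173
Solve by Cramer's rule:
  det = gamma(0)^2 - gamma(1)^2 = (2.9624)^2 - (-1.3513)^2 = 8.77581376 - 1.82601169 = 6.94980207
  phi_hat_1 = [gamma(1) gamma(0) - gamma(1) gamma(2)] / det = [(-1.3513)(2.9624) - (-1.3513)(1.5173)] / 6.94980207 = -1.95276363 / 6.94980207 = -0.281
  phi_hat_2 = [gamma(0) gamma(2) - gamma(1)^2] / det = [(2.9624)(1.5173) - (-1.3513)^2] / 6.94980207 = 2.66883783 / 6.94980207 = 0.384
So phi_hat = [-0.2810, 0.3840].
Therefore phi_hat_2 = 0.3840.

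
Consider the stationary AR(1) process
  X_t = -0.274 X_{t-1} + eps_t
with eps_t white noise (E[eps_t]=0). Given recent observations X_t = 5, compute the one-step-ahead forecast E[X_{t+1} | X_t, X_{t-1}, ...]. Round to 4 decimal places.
E[X_{t+1} \mid \mathcal F_t] = -1.3700

For an AR(p) model X_t = c + sum_i phi_i X_{t-i} + eps_t, the
one-step-ahead conditional mean is
  E[X_{t+1} | X_t, ...] = c + sum_i phi_i X_{t+1-i}.
Substitute known values:
  E[X_{t+1} | ...] = (-0.274) * (5)
                   = -1.3700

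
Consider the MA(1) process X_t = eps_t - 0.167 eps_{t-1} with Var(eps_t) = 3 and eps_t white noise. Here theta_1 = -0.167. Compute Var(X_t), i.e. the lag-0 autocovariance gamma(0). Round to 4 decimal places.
\gamma(0) = 3.0837

For an MA(q) process X_t = eps_t + sum_i theta_i eps_{t-i} with
Var(eps_t) = sigma^2, the variance is
  gamma(0) = sigma^2 * (1 + sum_i theta_i^2).
  sum_i theta_i^2 = (-0.167)^2 = 0.027889.
  gamma(0) = 3 * (1 + 0.027889) = 3 * 1.027889 = 3.083667, which rounds to 3.0837.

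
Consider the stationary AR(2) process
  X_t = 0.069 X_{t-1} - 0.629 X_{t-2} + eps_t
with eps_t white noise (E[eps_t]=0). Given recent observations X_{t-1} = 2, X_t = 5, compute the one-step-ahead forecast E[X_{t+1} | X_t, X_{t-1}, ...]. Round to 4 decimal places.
E[X_{t+1} \mid \mathcal F_t] = -0.9130

For an AR(p) model X_t = c + sum_i phi_i X_{t-i} + eps_t, the
one-step-ahead conditional mean is
  E[X_{t+1} | X_t, ...] = c + sum_i phi_i X_{t+1-i}.
Substitute known values:
  E[X_{t+1} | ...] = (0.069) * (5) + (-0.629) * (2)
                   = -0.9130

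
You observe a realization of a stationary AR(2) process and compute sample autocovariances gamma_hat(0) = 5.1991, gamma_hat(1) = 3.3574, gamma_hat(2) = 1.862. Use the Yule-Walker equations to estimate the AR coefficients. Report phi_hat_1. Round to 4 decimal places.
\hat\phi_{1} = 0.7110

The Yule-Walker equations for an AR(p) process read, in matrix form,
  Gamma_p phi = r_p,   with   (Gamma_p)_{ij} = gamma(|i - j|),
                       (r_p)_i = gamma(i),   i,j = 1..p.
Substitute the sample gammas (Toeplitz matrix and right-hand side of size 2):
  Gamma_p = [[5.1991, 3.3574], [3.3574, 5.1991]]
  r_p     = [3.3574, 1.862]
Written out:
  5.1991 phi_1 + 3.3574 phi_2 = 3.3574
  3.3574 phi_1 + 5.1991 phi_2 = 1.862
Solve by Cramer's rule:
  det = gamma(0)^2 - gamma(1)^2 = (5.1991)^2 - (3.3574)^2 = 27.03064081 - 11.27213476 = 15.75850605
  phi_hat_1 = [gamma(1) gamma(0) - gamma(1) gamma(2)] / det = [(3.3574)(5.1991) - (3.3574)(1.862)] / 15.75850605 = 11.20397954 / 15.75850605 = 0.711
  phi_hat_2 = [gamma(0) gamma(2) - gamma(1)^2] / det = [(5.1991)(1.862) - (3.3574)^2] / 15.75850605 = -1.59141056 / 15.75850605 = -0.101
So phi_hat = [0.7110, -0.1010].
Therefore phi_hat_1 = 0.7110.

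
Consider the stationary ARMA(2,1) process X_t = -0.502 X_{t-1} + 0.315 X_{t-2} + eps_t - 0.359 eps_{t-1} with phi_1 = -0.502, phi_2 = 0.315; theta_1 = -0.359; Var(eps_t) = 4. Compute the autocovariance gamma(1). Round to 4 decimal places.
\gamma(1) = -13.7309

Multiply the model equation by X_{t-k} and take expectations. With theta_0 = psi_0 = 1 and psi_j the MA(infinity) weights, this gives
  gamma(k) - sum_i phi_i gamma(k-i) = c_k,
  c_k = sigma^2 * sum_{j=k..q} theta_j psi_{j-k}   (c_k = 0 for k > q),
using gamma(-m) = gamma(m).
psi-weights needed (psi_j = theta_j + sum_i phi_i psi_{j-i}):
  psi_1 = theta_1 + phi_1 = -0.359 + (-0.502) = -0.861
Right-hand sides:
  c_0 = sigma^2 (1 + theta_1 psi_1) = 4 * (1 + (-0.359)(-0.861)) = 4 * 1.309099 = 5.236396
  c_1 = sigma^2 theta_1 = 4 * (-0.359) = -1.436
  c_2 = 0
Equations for k = 0, 1, 2 (AR order 2, c_2 = 0):
  (E0) gamma(0) = phi_1 gamma(1) + phi_2 gamma(2) + c_0
  (E1) gamma(1) = phi_1 gamma(0) + phi_2 gamma(1) + c_1
  (E2) gamma(2) = phi_1 gamma(1) + phi_2 gamma(0)
From (E1): gamma(1) = A gamma(0) + B with
  A = phi_1 / (1 - phi_2) = -0.502 / 0.685 = -0.732847,   B = c_1 / (1 - phi_2) = -1.436 / 0.685 = -2.09635.
Insert (E2) into (E0): gamma(0) (1 - phi_2^2) = phi_1 (1 + phi_2) gamma(1) + c_0.
  phi_1 (1 + phi_2) = (-0.502)(1.315) = -0.66013,   1 - phi_2^2 = 0.900775.
Replace gamma(1) by A gamma(0) + B and collect gamma(0):
  gamma(0) [0.900775 - (-0.66013)(-0.732847)] = (-0.66013)(-2.09635) + 5.236396
  gamma(0) * 0.417001 = 6.62026
  gamma(0) = 6.62026 / 0.417001 = 15.875889.
  gamma(1) = A gamma(0) + B = (-0.732847)(15.875889) + (-2.09635) = -13.730943.
Therefore gamma(1) = -13.7309 (to 4 decimal places).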